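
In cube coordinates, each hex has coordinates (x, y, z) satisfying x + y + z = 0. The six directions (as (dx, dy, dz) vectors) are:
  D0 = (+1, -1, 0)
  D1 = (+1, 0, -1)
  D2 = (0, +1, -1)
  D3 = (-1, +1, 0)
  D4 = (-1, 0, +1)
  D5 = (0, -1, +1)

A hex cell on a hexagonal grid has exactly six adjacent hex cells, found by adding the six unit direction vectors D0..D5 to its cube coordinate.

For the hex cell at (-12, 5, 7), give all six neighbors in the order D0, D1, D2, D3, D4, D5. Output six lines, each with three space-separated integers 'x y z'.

Center: (-12, 5, 7). Add each direction:
  D0: (-12, 5, 7) + (1, -1, 0) = (-11, 4, 7)
  D1: (-12, 5, 7) + (1, 0, -1) = (-11, 5, 6)
  D2: (-12, 5, 7) + (0, 1, -1) = (-12, 6, 6)
  D3: (-12, 5, 7) + (-1, 1, 0) = (-13, 6, 7)
  D4: (-12, 5, 7) + (-1, 0, 1) = (-13, 5, 8)
  D5: (-12, 5, 7) + (0, -1, 1) = (-12, 4, 8)

Answer: -11 4 7
-11 5 6
-12 6 6
-13 6 7
-13 5 8
-12 4 8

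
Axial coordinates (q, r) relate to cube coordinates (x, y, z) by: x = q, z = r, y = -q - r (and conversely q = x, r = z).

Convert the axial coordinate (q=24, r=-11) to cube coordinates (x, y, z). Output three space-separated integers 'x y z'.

Answer: 24 -13 -11

Derivation:
x = q = 24
z = r = -11
y = -x - z = -(24) - (-11) = -13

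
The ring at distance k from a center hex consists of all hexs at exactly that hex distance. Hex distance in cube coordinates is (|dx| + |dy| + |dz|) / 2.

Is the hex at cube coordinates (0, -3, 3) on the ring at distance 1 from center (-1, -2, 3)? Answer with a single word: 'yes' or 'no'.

Answer: yes

Derivation:
|px - cx| = |0 - (-1)| = 1
|py - cy| = |-3 - (-2)| = 1
|pz - cz| = |3 - 3| = 0
distance = (1+1+0)/2 = 2/2 = 1
radius = 1; distance == radius -> yes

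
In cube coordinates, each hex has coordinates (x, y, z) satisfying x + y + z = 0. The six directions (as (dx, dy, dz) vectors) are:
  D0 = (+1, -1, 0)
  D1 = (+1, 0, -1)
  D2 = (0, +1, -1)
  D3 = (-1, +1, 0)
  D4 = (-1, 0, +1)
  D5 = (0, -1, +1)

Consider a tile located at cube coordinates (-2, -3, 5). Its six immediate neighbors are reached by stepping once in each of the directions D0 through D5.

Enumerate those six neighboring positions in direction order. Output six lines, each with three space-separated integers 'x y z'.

Answer: -1 -4 5
-1 -3 4
-2 -2 4
-3 -2 5
-3 -3 6
-2 -4 6

Derivation:
Center: (-2, -3, 5). Add each direction:
  D0: (-2, -3, 5) + (1, -1, 0) = (-1, -4, 5)
  D1: (-2, -3, 5) + (1, 0, -1) = (-1, -3, 4)
  D2: (-2, -3, 5) + (0, 1, -1) = (-2, -2, 4)
  D3: (-2, -3, 5) + (-1, 1, 0) = (-3, -2, 5)
  D4: (-2, -3, 5) + (-1, 0, 1) = (-3, -3, 6)
  D5: (-2, -3, 5) + (0, -1, 1) = (-2, -4, 6)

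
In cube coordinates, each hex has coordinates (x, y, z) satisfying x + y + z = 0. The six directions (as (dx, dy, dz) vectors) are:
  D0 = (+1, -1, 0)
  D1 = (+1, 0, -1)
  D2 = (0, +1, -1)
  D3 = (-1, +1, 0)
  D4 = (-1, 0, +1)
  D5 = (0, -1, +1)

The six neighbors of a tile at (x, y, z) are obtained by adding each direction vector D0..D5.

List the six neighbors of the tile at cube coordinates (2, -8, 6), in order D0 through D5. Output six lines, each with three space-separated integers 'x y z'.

Answer: 3 -9 6
3 -8 5
2 -7 5
1 -7 6
1 -8 7
2 -9 7

Derivation:
Center: (2, -8, 6). Add each direction:
  D0: (2, -8, 6) + (1, -1, 0) = (3, -9, 6)
  D1: (2, -8, 6) + (1, 0, -1) = (3, -8, 5)
  D2: (2, -8, 6) + (0, 1, -1) = (2, -7, 5)
  D3: (2, -8, 6) + (-1, 1, 0) = (1, -7, 6)
  D4: (2, -8, 6) + (-1, 0, 1) = (1, -8, 7)
  D5: (2, -8, 6) + (0, -1, 1) = (2, -9, 7)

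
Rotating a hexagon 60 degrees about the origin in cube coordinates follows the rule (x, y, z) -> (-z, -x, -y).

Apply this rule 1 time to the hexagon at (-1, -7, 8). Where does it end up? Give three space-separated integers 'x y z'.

Answer: -8 1 7

Derivation:
Start: (-1, -7, 8)
Step 1: (-1, -7, 8) -> (-(8), -(-1), -(-7)) = (-8, 1, 7)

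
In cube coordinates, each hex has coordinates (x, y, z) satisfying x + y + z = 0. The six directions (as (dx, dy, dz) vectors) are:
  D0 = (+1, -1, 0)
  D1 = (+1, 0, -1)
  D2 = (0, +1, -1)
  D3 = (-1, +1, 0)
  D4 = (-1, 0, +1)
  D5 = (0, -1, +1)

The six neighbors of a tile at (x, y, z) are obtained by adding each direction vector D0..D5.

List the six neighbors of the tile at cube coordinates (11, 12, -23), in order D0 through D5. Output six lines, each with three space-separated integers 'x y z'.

Center: (11, 12, -23). Add each direction:
  D0: (11, 12, -23) + (1, -1, 0) = (12, 11, -23)
  D1: (11, 12, -23) + (1, 0, -1) = (12, 12, -24)
  D2: (11, 12, -23) + (0, 1, -1) = (11, 13, -24)
  D3: (11, 12, -23) + (-1, 1, 0) = (10, 13, -23)
  D4: (11, 12, -23) + (-1, 0, 1) = (10, 12, -22)
  D5: (11, 12, -23) + (0, -1, 1) = (11, 11, -22)

Answer: 12 11 -23
12 12 -24
11 13 -24
10 13 -23
10 12 -22
11 11 -22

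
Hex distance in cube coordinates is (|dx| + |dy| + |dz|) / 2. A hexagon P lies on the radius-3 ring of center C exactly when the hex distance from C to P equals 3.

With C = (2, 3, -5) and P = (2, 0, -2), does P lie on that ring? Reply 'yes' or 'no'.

Answer: yes

Derivation:
|px - cx| = |2 - 2| = 0
|py - cy| = |0 - 3| = 3
|pz - cz| = |-2 - (-5)| = 3
distance = (0+3+3)/2 = 6/2 = 3
radius = 3; distance == radius -> yes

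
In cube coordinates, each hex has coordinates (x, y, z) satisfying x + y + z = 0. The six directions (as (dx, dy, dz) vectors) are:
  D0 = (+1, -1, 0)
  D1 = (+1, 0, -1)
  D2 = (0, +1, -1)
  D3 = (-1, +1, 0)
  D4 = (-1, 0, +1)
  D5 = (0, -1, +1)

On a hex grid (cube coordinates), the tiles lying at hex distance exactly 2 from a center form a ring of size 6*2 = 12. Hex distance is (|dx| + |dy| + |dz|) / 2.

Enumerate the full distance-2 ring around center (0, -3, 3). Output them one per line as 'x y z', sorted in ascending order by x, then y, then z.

Answer: -2 -3 5
-2 -2 4
-2 -1 3
-1 -4 5
-1 -1 2
0 -5 5
0 -1 1
1 -5 4
1 -2 1
2 -5 3
2 -4 2
2 -3 1

Derivation:
Walk ring at distance 2 from (0, -3, 3):
Start at center + D4*2 = (-2, -3, 5)
  hex 0: (-2, -3, 5)
  hex 1: (-1, -4, 5)
  hex 2: (0, -5, 5)
  hex 3: (1, -5, 4)
  hex 4: (2, -5, 3)
  hex 5: (2, -4, 2)
  hex 6: (2, -3, 1)
  hex 7: (1, -2, 1)
  hex 8: (0, -1, 1)
  hex 9: (-1, -1, 2)
  hex 10: (-2, -1, 3)
  hex 11: (-2, -2, 4)
Sorted: 12 hexes.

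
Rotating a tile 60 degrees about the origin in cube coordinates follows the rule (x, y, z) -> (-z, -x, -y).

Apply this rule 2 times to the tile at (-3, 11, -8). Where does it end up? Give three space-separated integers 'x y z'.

Start: (-3, 11, -8)
Step 1: (-3, 11, -8) -> (-(-8), -(-3), -(11)) = (8, 3, -11)
Step 2: (8, 3, -11) -> (-(-11), -(8), -(3)) = (11, -8, -3)

Answer: 11 -8 -3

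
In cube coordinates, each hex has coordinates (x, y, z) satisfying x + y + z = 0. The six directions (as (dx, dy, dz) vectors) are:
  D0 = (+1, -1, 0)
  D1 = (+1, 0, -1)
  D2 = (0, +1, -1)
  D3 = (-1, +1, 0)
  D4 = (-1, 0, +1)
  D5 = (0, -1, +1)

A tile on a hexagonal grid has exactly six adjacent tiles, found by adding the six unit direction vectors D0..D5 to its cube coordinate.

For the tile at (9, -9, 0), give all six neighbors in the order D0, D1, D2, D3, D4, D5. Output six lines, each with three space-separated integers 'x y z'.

Answer: 10 -10 0
10 -9 -1
9 -8 -1
8 -8 0
8 -9 1
9 -10 1

Derivation:
Center: (9, -9, 0). Add each direction:
  D0: (9, -9, 0) + (1, -1, 0) = (10, -10, 0)
  D1: (9, -9, 0) + (1, 0, -1) = (10, -9, -1)
  D2: (9, -9, 0) + (0, 1, -1) = (9, -8, -1)
  D3: (9, -9, 0) + (-1, 1, 0) = (8, -8, 0)
  D4: (9, -9, 0) + (-1, 0, 1) = (8, -9, 1)
  D5: (9, -9, 0) + (0, -1, 1) = (9, -10, 1)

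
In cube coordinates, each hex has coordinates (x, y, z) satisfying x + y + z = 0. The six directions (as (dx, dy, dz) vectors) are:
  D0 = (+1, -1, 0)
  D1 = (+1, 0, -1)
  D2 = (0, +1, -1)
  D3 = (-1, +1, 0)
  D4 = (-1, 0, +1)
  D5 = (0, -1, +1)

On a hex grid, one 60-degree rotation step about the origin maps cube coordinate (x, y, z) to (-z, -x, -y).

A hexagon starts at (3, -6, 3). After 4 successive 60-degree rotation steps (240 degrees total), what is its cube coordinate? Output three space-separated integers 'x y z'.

Start: (3, -6, 3)
Step 1: (3, -6, 3) -> (-(3), -(3), -(-6)) = (-3, -3, 6)
Step 2: (-3, -3, 6) -> (-(6), -(-3), -(-3)) = (-6, 3, 3)
Step 3: (-6, 3, 3) -> (-(3), -(-6), -(3)) = (-3, 6, -3)
Step 4: (-3, 6, -3) -> (-(-3), -(-3), -(6)) = (3, 3, -6)

Answer: 3 3 -6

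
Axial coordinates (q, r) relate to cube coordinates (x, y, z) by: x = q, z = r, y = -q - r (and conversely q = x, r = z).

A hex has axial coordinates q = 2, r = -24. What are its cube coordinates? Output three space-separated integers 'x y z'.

Answer: 2 22 -24

Derivation:
x = q = 2
z = r = -24
y = -x - z = -(2) - (-24) = 22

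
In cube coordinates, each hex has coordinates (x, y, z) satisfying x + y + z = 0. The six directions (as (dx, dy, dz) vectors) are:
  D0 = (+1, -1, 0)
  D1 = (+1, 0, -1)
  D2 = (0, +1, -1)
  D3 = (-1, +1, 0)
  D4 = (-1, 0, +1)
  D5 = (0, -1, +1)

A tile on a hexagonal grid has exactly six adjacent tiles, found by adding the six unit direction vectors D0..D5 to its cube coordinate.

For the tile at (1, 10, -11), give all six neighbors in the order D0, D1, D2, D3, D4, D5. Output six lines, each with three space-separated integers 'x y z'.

Center: (1, 10, -11). Add each direction:
  D0: (1, 10, -11) + (1, -1, 0) = (2, 9, -11)
  D1: (1, 10, -11) + (1, 0, -1) = (2, 10, -12)
  D2: (1, 10, -11) + (0, 1, -1) = (1, 11, -12)
  D3: (1, 10, -11) + (-1, 1, 0) = (0, 11, -11)
  D4: (1, 10, -11) + (-1, 0, 1) = (0, 10, -10)
  D5: (1, 10, -11) + (0, -1, 1) = (1, 9, -10)

Answer: 2 9 -11
2 10 -12
1 11 -12
0 11 -11
0 10 -10
1 9 -10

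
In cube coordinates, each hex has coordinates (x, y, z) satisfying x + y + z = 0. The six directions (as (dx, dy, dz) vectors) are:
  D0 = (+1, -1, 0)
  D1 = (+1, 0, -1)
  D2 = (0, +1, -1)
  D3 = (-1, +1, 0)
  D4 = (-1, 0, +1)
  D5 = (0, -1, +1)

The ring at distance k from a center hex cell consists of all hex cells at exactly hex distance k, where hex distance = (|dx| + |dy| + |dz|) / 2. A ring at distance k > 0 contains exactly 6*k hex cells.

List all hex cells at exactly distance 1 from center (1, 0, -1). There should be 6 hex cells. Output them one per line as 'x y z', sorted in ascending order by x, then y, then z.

Answer: 0 0 0
0 1 -1
1 -1 0
1 1 -2
2 -1 -1
2 0 -2

Derivation:
Walk ring at distance 1 from (1, 0, -1):
Start at center + D4*1 = (0, 0, 0)
  hex 0: (0, 0, 0)
  hex 1: (1, -1, 0)
  hex 2: (2, -1, -1)
  hex 3: (2, 0, -2)
  hex 4: (1, 1, -2)
  hex 5: (0, 1, -1)
Sorted: 6 hexes.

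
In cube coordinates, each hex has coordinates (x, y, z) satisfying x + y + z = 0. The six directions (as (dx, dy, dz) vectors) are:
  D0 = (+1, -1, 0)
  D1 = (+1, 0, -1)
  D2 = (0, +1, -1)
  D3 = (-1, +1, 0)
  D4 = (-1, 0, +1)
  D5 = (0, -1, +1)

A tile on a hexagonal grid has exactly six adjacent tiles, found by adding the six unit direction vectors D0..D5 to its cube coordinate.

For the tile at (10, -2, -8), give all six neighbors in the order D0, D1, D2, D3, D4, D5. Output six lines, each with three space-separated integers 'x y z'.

Answer: 11 -3 -8
11 -2 -9
10 -1 -9
9 -1 -8
9 -2 -7
10 -3 -7

Derivation:
Center: (10, -2, -8). Add each direction:
  D0: (10, -2, -8) + (1, -1, 0) = (11, -3, -8)
  D1: (10, -2, -8) + (1, 0, -1) = (11, -2, -9)
  D2: (10, -2, -8) + (0, 1, -1) = (10, -1, -9)
  D3: (10, -2, -8) + (-1, 1, 0) = (9, -1, -8)
  D4: (10, -2, -8) + (-1, 0, 1) = (9, -2, -7)
  D5: (10, -2, -8) + (0, -1, 1) = (10, -3, -7)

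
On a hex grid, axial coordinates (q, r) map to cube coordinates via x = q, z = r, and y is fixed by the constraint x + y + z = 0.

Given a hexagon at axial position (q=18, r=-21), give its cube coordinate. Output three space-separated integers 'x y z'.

Answer: 18 3 -21

Derivation:
x = q = 18
z = r = -21
y = -x - z = -(18) - (-21) = 3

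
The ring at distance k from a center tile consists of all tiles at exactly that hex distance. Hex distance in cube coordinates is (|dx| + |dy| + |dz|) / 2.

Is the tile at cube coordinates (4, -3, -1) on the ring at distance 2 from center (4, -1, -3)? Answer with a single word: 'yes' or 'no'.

|px - cx| = |4 - 4| = 0
|py - cy| = |-3 - (-1)| = 2
|pz - cz| = |-1 - (-3)| = 2
distance = (0+2+2)/2 = 4/2 = 2
radius = 2; distance == radius -> yes

Answer: yes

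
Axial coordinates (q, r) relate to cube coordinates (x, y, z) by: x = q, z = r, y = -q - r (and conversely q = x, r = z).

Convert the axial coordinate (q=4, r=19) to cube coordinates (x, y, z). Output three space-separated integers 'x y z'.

x = q = 4
z = r = 19
y = -x - z = -(4) - (19) = -23

Answer: 4 -23 19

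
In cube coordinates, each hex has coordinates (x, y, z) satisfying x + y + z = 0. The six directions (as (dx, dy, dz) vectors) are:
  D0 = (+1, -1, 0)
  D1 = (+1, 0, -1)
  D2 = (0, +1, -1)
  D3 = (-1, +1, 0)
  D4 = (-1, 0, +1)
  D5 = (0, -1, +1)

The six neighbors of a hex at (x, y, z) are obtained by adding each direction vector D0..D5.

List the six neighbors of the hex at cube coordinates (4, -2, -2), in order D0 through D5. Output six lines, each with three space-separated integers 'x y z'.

Center: (4, -2, -2). Add each direction:
  D0: (4, -2, -2) + (1, -1, 0) = (5, -3, -2)
  D1: (4, -2, -2) + (1, 0, -1) = (5, -2, -3)
  D2: (4, -2, -2) + (0, 1, -1) = (4, -1, -3)
  D3: (4, -2, -2) + (-1, 1, 0) = (3, -1, -2)
  D4: (4, -2, -2) + (-1, 0, 1) = (3, -2, -1)
  D5: (4, -2, -2) + (0, -1, 1) = (4, -3, -1)

Answer: 5 -3 -2
5 -2 -3
4 -1 -3
3 -1 -2
3 -2 -1
4 -3 -1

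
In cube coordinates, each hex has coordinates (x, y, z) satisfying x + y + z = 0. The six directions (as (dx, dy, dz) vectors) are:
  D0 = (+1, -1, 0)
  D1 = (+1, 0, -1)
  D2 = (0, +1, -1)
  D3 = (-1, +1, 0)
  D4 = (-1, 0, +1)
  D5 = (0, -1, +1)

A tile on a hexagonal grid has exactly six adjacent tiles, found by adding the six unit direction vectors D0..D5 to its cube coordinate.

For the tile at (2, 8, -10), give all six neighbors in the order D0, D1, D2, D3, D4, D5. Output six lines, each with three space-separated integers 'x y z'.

Answer: 3 7 -10
3 8 -11
2 9 -11
1 9 -10
1 8 -9
2 7 -9

Derivation:
Center: (2, 8, -10). Add each direction:
  D0: (2, 8, -10) + (1, -1, 0) = (3, 7, -10)
  D1: (2, 8, -10) + (1, 0, -1) = (3, 8, -11)
  D2: (2, 8, -10) + (0, 1, -1) = (2, 9, -11)
  D3: (2, 8, -10) + (-1, 1, 0) = (1, 9, -10)
  D4: (2, 8, -10) + (-1, 0, 1) = (1, 8, -9)
  D5: (2, 8, -10) + (0, -1, 1) = (2, 7, -9)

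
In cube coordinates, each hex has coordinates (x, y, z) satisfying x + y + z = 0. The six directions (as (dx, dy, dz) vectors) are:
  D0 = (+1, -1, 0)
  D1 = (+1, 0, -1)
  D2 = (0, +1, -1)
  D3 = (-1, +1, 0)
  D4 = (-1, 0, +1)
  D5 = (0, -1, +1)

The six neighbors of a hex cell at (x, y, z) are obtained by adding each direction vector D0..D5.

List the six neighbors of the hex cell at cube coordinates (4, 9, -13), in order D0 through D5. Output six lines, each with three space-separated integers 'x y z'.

Center: (4, 9, -13). Add each direction:
  D0: (4, 9, -13) + (1, -1, 0) = (5, 8, -13)
  D1: (4, 9, -13) + (1, 0, -1) = (5, 9, -14)
  D2: (4, 9, -13) + (0, 1, -1) = (4, 10, -14)
  D3: (4, 9, -13) + (-1, 1, 0) = (3, 10, -13)
  D4: (4, 9, -13) + (-1, 0, 1) = (3, 9, -12)
  D5: (4, 9, -13) + (0, -1, 1) = (4, 8, -12)

Answer: 5 8 -13
5 9 -14
4 10 -14
3 10 -13
3 9 -12
4 8 -12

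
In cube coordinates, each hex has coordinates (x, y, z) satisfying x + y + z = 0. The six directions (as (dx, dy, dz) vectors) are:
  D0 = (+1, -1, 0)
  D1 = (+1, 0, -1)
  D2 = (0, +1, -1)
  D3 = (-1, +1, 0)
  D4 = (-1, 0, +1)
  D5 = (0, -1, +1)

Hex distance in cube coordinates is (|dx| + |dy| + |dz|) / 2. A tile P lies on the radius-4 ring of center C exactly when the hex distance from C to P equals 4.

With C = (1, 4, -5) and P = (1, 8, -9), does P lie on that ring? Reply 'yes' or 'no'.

Answer: yes

Derivation:
|px - cx| = |1 - 1| = 0
|py - cy| = |8 - 4| = 4
|pz - cz| = |-9 - (-5)| = 4
distance = (0+4+4)/2 = 8/2 = 4
radius = 4; distance == radius -> yes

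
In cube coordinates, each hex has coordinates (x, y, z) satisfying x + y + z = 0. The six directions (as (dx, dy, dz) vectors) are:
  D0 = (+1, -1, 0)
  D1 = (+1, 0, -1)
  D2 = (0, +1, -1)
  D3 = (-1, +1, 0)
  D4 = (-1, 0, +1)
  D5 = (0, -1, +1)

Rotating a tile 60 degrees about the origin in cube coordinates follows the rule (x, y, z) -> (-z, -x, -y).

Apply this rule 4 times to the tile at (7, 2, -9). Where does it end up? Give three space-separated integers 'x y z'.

Start: (7, 2, -9)
Step 1: (7, 2, -9) -> (-(-9), -(7), -(2)) = (9, -7, -2)
Step 2: (9, -7, -2) -> (-(-2), -(9), -(-7)) = (2, -9, 7)
Step 3: (2, -9, 7) -> (-(7), -(2), -(-9)) = (-7, -2, 9)
Step 4: (-7, -2, 9) -> (-(9), -(-7), -(-2)) = (-9, 7, 2)

Answer: -9 7 2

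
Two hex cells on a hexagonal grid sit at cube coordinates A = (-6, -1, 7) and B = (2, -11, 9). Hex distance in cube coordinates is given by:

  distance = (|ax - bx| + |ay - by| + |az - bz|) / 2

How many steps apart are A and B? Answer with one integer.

|ax - bx| = |-6 - 2| = 8
|ay - by| = |-1 - (-11)| = 10
|az - bz| = |7 - 9| = 2
distance = (8 + 10 + 2) / 2 = 20 / 2 = 10

Answer: 10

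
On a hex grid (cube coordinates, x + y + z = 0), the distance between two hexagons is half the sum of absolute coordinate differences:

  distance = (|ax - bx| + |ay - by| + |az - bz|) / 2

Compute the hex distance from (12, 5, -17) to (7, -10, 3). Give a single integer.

Answer: 20

Derivation:
|ax - bx| = |12 - 7| = 5
|ay - by| = |5 - (-10)| = 15
|az - bz| = |-17 - 3| = 20
distance = (5 + 15 + 20) / 2 = 40 / 2 = 20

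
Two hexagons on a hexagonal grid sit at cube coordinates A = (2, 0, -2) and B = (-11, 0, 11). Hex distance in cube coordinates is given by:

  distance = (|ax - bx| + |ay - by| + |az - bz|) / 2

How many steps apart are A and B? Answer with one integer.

Answer: 13

Derivation:
|ax - bx| = |2 - (-11)| = 13
|ay - by| = |0 - 0| = 0
|az - bz| = |-2 - 11| = 13
distance = (13 + 0 + 13) / 2 = 26 / 2 = 13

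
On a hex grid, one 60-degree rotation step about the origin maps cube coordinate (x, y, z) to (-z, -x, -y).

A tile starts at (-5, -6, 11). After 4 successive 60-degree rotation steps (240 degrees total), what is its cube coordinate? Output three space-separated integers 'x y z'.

Answer: 11 -5 -6

Derivation:
Start: (-5, -6, 11)
Step 1: (-5, -6, 11) -> (-(11), -(-5), -(-6)) = (-11, 5, 6)
Step 2: (-11, 5, 6) -> (-(6), -(-11), -(5)) = (-6, 11, -5)
Step 3: (-6, 11, -5) -> (-(-5), -(-6), -(11)) = (5, 6, -11)
Step 4: (5, 6, -11) -> (-(-11), -(5), -(6)) = (11, -5, -6)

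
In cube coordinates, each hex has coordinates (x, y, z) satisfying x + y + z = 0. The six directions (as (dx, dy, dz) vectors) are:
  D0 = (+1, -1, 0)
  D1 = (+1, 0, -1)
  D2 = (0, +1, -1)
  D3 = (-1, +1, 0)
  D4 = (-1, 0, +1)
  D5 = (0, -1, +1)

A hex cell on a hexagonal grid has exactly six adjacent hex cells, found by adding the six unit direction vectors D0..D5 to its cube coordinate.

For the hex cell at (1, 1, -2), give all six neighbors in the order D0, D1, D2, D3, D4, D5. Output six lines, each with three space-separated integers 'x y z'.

Answer: 2 0 -2
2 1 -3
1 2 -3
0 2 -2
0 1 -1
1 0 -1

Derivation:
Center: (1, 1, -2). Add each direction:
  D0: (1, 1, -2) + (1, -1, 0) = (2, 0, -2)
  D1: (1, 1, -2) + (1, 0, -1) = (2, 1, -3)
  D2: (1, 1, -2) + (0, 1, -1) = (1, 2, -3)
  D3: (1, 1, -2) + (-1, 1, 0) = (0, 2, -2)
  D4: (1, 1, -2) + (-1, 0, 1) = (0, 1, -1)
  D5: (1, 1, -2) + (0, -1, 1) = (1, 0, -1)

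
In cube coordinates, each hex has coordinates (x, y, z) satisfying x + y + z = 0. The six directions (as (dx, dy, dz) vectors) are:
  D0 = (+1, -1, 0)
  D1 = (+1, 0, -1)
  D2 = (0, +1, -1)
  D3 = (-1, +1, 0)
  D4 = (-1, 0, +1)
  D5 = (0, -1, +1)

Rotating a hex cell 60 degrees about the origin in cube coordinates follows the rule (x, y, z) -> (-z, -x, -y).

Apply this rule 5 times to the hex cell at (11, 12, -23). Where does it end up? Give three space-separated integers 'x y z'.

Start: (11, 12, -23)
Step 1: (11, 12, -23) -> (-(-23), -(11), -(12)) = (23, -11, -12)
Step 2: (23, -11, -12) -> (-(-12), -(23), -(-11)) = (12, -23, 11)
Step 3: (12, -23, 11) -> (-(11), -(12), -(-23)) = (-11, -12, 23)
Step 4: (-11, -12, 23) -> (-(23), -(-11), -(-12)) = (-23, 11, 12)
Step 5: (-23, 11, 12) -> (-(12), -(-23), -(11)) = (-12, 23, -11)

Answer: -12 23 -11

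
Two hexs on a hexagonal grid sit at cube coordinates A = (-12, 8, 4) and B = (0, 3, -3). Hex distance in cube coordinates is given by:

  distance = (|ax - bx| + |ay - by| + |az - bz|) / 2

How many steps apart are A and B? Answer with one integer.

Answer: 12

Derivation:
|ax - bx| = |-12 - 0| = 12
|ay - by| = |8 - 3| = 5
|az - bz| = |4 - (-3)| = 7
distance = (12 + 5 + 7) / 2 = 24 / 2 = 12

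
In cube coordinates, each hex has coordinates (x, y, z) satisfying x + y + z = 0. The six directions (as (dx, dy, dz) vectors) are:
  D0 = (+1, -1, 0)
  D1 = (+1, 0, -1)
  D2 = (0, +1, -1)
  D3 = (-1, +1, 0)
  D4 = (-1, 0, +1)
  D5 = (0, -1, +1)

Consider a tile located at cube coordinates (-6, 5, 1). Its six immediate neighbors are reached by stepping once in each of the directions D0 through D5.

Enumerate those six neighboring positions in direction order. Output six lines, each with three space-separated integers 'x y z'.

Center: (-6, 5, 1). Add each direction:
  D0: (-6, 5, 1) + (1, -1, 0) = (-5, 4, 1)
  D1: (-6, 5, 1) + (1, 0, -1) = (-5, 5, 0)
  D2: (-6, 5, 1) + (0, 1, -1) = (-6, 6, 0)
  D3: (-6, 5, 1) + (-1, 1, 0) = (-7, 6, 1)
  D4: (-6, 5, 1) + (-1, 0, 1) = (-7, 5, 2)
  D5: (-6, 5, 1) + (0, -1, 1) = (-6, 4, 2)

Answer: -5 4 1
-5 5 0
-6 6 0
-7 6 1
-7 5 2
-6 4 2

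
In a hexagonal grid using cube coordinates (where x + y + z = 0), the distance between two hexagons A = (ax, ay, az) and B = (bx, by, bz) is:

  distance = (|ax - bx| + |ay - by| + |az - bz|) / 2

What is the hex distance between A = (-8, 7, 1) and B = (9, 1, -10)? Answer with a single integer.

|ax - bx| = |-8 - 9| = 17
|ay - by| = |7 - 1| = 6
|az - bz| = |1 - (-10)| = 11
distance = (17 + 6 + 11) / 2 = 34 / 2 = 17

Answer: 17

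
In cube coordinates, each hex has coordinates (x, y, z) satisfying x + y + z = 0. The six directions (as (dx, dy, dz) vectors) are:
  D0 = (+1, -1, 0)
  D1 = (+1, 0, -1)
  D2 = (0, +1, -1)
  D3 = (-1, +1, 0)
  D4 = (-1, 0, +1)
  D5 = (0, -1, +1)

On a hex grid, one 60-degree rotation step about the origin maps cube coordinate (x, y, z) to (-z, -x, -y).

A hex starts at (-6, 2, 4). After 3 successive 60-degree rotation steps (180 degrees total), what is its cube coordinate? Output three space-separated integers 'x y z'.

Answer: 6 -2 -4

Derivation:
Start: (-6, 2, 4)
Step 1: (-6, 2, 4) -> (-(4), -(-6), -(2)) = (-4, 6, -2)
Step 2: (-4, 6, -2) -> (-(-2), -(-4), -(6)) = (2, 4, -6)
Step 3: (2, 4, -6) -> (-(-6), -(2), -(4)) = (6, -2, -4)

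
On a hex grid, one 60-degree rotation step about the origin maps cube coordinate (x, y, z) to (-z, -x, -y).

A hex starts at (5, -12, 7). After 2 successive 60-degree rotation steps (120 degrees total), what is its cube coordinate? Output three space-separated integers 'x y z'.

Answer: -12 7 5

Derivation:
Start: (5, -12, 7)
Step 1: (5, -12, 7) -> (-(7), -(5), -(-12)) = (-7, -5, 12)
Step 2: (-7, -5, 12) -> (-(12), -(-7), -(-5)) = (-12, 7, 5)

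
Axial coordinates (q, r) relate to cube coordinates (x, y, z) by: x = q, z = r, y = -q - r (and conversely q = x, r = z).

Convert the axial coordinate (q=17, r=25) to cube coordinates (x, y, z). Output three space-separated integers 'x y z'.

Answer: 17 -42 25

Derivation:
x = q = 17
z = r = 25
y = -x - z = -(17) - (25) = -42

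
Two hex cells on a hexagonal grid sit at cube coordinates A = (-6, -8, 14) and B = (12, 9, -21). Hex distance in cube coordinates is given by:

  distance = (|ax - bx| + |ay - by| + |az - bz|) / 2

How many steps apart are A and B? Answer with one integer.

Answer: 35

Derivation:
|ax - bx| = |-6 - 12| = 18
|ay - by| = |-8 - 9| = 17
|az - bz| = |14 - (-21)| = 35
distance = (18 + 17 + 35) / 2 = 70 / 2 = 35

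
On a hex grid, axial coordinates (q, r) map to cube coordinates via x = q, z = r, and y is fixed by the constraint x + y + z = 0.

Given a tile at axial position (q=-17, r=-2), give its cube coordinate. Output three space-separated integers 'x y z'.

Answer: -17 19 -2

Derivation:
x = q = -17
z = r = -2
y = -x - z = -(-17) - (-2) = 19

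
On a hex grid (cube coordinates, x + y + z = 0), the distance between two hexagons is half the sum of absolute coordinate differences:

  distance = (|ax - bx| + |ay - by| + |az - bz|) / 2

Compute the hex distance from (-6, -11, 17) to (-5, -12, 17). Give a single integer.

Answer: 1

Derivation:
|ax - bx| = |-6 - (-5)| = 1
|ay - by| = |-11 - (-12)| = 1
|az - bz| = |17 - 17| = 0
distance = (1 + 1 + 0) / 2 = 2 / 2 = 1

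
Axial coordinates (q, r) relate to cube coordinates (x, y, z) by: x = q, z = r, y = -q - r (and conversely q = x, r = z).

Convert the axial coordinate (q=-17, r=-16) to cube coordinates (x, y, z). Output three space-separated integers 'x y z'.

Answer: -17 33 -16

Derivation:
x = q = -17
z = r = -16
y = -x - z = -(-17) - (-16) = 33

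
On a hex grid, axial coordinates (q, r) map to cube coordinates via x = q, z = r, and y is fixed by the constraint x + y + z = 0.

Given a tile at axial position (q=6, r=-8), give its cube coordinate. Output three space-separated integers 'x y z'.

x = q = 6
z = r = -8
y = -x - z = -(6) - (-8) = 2

Answer: 6 2 -8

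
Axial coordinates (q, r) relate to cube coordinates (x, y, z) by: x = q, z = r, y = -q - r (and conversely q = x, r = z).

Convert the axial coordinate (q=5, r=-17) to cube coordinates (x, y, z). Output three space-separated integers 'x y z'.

Answer: 5 12 -17

Derivation:
x = q = 5
z = r = -17
y = -x - z = -(5) - (-17) = 12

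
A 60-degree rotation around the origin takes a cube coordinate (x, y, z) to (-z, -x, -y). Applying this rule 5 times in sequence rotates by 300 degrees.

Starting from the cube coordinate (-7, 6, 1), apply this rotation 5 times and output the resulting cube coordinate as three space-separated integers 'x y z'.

Start: (-7, 6, 1)
Step 1: (-7, 6, 1) -> (-(1), -(-7), -(6)) = (-1, 7, -6)
Step 2: (-1, 7, -6) -> (-(-6), -(-1), -(7)) = (6, 1, -7)
Step 3: (6, 1, -7) -> (-(-7), -(6), -(1)) = (7, -6, -1)
Step 4: (7, -6, -1) -> (-(-1), -(7), -(-6)) = (1, -7, 6)
Step 5: (1, -7, 6) -> (-(6), -(1), -(-7)) = (-6, -1, 7)

Answer: -6 -1 7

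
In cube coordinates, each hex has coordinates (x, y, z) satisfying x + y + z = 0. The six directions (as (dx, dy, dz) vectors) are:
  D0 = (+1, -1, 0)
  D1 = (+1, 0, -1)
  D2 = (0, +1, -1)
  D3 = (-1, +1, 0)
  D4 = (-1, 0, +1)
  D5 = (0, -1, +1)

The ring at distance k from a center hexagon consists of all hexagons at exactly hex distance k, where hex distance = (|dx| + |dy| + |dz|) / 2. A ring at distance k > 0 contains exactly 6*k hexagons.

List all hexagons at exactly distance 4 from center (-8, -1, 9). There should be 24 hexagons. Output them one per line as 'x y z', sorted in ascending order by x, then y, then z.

Answer: -12 -1 13
-12 0 12
-12 1 11
-12 2 10
-12 3 9
-11 -2 13
-11 3 8
-10 -3 13
-10 3 7
-9 -4 13
-9 3 6
-8 -5 13
-8 3 5
-7 -5 12
-7 2 5
-6 -5 11
-6 1 5
-5 -5 10
-5 0 5
-4 -5 9
-4 -4 8
-4 -3 7
-4 -2 6
-4 -1 5

Derivation:
Walk ring at distance 4 from (-8, -1, 9):
Start at center + D4*4 = (-12, -1, 13)
  hex 0: (-12, -1, 13)
  hex 1: (-11, -2, 13)
  hex 2: (-10, -3, 13)
  hex 3: (-9, -4, 13)
  hex 4: (-8, -5, 13)
  hex 5: (-7, -5, 12)
  hex 6: (-6, -5, 11)
  hex 7: (-5, -5, 10)
  hex 8: (-4, -5, 9)
  hex 9: (-4, -4, 8)
  hex 10: (-4, -3, 7)
  hex 11: (-4, -2, 6)
  hex 12: (-4, -1, 5)
  hex 13: (-5, 0, 5)
  hex 14: (-6, 1, 5)
  hex 15: (-7, 2, 5)
  hex 16: (-8, 3, 5)
  hex 17: (-9, 3, 6)
  hex 18: (-10, 3, 7)
  hex 19: (-11, 3, 8)
  hex 20: (-12, 3, 9)
  hex 21: (-12, 2, 10)
  hex 22: (-12, 1, 11)
  hex 23: (-12, 0, 12)
Sorted: 24 hexes.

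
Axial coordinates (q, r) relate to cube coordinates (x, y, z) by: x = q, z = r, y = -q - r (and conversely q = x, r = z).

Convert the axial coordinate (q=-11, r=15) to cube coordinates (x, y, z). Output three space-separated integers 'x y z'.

Answer: -11 -4 15

Derivation:
x = q = -11
z = r = 15
y = -x - z = -(-11) - (15) = -4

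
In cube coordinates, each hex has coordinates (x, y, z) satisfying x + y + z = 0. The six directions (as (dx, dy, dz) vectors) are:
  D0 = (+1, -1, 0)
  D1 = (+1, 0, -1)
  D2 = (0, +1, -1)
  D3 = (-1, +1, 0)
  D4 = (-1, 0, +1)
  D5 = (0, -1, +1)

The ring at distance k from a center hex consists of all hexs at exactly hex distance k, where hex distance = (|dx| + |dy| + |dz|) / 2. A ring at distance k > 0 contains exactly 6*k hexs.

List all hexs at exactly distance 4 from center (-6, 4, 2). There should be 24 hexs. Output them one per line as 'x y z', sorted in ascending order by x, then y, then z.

Walk ring at distance 4 from (-6, 4, 2):
Start at center + D4*4 = (-10, 4, 6)
  hex 0: (-10, 4, 6)
  hex 1: (-9, 3, 6)
  hex 2: (-8, 2, 6)
  hex 3: (-7, 1, 6)
  hex 4: (-6, 0, 6)
  hex 5: (-5, 0, 5)
  hex 6: (-4, 0, 4)
  hex 7: (-3, 0, 3)
  hex 8: (-2, 0, 2)
  hex 9: (-2, 1, 1)
  hex 10: (-2, 2, 0)
  hex 11: (-2, 3, -1)
  hex 12: (-2, 4, -2)
  hex 13: (-3, 5, -2)
  hex 14: (-4, 6, -2)
  hex 15: (-5, 7, -2)
  hex 16: (-6, 8, -2)
  hex 17: (-7, 8, -1)
  hex 18: (-8, 8, 0)
  hex 19: (-9, 8, 1)
  hex 20: (-10, 8, 2)
  hex 21: (-10, 7, 3)
  hex 22: (-10, 6, 4)
  hex 23: (-10, 5, 5)
Sorted: 24 hexes.

Answer: -10 4 6
-10 5 5
-10 6 4
-10 7 3
-10 8 2
-9 3 6
-9 8 1
-8 2 6
-8 8 0
-7 1 6
-7 8 -1
-6 0 6
-6 8 -2
-5 0 5
-5 7 -2
-4 0 4
-4 6 -2
-3 0 3
-3 5 -2
-2 0 2
-2 1 1
-2 2 0
-2 3 -1
-2 4 -2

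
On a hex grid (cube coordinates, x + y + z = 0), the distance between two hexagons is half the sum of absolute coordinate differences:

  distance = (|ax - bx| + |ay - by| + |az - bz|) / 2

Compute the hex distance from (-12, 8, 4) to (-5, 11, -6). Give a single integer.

Answer: 10

Derivation:
|ax - bx| = |-12 - (-5)| = 7
|ay - by| = |8 - 11| = 3
|az - bz| = |4 - (-6)| = 10
distance = (7 + 3 + 10) / 2 = 20 / 2 = 10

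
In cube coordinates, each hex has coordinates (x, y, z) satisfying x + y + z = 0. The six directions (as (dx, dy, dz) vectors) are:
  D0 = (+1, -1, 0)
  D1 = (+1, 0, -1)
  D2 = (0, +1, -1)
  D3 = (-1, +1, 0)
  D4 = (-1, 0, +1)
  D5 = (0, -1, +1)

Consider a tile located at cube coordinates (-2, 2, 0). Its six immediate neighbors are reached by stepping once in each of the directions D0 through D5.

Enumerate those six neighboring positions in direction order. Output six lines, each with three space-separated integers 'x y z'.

Answer: -1 1 0
-1 2 -1
-2 3 -1
-3 3 0
-3 2 1
-2 1 1

Derivation:
Center: (-2, 2, 0). Add each direction:
  D0: (-2, 2, 0) + (1, -1, 0) = (-1, 1, 0)
  D1: (-2, 2, 0) + (1, 0, -1) = (-1, 2, -1)
  D2: (-2, 2, 0) + (0, 1, -1) = (-2, 3, -1)
  D3: (-2, 2, 0) + (-1, 1, 0) = (-3, 3, 0)
  D4: (-2, 2, 0) + (-1, 0, 1) = (-3, 2, 1)
  D5: (-2, 2, 0) + (0, -1, 1) = (-2, 1, 1)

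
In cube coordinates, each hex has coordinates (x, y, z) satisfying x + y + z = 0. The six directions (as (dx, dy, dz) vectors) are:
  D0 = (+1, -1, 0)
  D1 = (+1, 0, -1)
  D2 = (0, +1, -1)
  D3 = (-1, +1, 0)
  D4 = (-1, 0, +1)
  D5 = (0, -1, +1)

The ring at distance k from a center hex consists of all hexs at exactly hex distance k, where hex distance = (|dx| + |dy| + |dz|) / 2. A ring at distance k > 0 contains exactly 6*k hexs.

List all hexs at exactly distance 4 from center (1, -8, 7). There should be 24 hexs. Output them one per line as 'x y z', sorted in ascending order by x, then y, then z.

Walk ring at distance 4 from (1, -8, 7):
Start at center + D4*4 = (-3, -8, 11)
  hex 0: (-3, -8, 11)
  hex 1: (-2, -9, 11)
  hex 2: (-1, -10, 11)
  hex 3: (0, -11, 11)
  hex 4: (1, -12, 11)
  hex 5: (2, -12, 10)
  hex 6: (3, -12, 9)
  hex 7: (4, -12, 8)
  hex 8: (5, -12, 7)
  hex 9: (5, -11, 6)
  hex 10: (5, -10, 5)
  hex 11: (5, -9, 4)
  hex 12: (5, -8, 3)
  hex 13: (4, -7, 3)
  hex 14: (3, -6, 3)
  hex 15: (2, -5, 3)
  hex 16: (1, -4, 3)
  hex 17: (0, -4, 4)
  hex 18: (-1, -4, 5)
  hex 19: (-2, -4, 6)
  hex 20: (-3, -4, 7)
  hex 21: (-3, -5, 8)
  hex 22: (-3, -6, 9)
  hex 23: (-3, -7, 10)
Sorted: 24 hexes.

Answer: -3 -8 11
-3 -7 10
-3 -6 9
-3 -5 8
-3 -4 7
-2 -9 11
-2 -4 6
-1 -10 11
-1 -4 5
0 -11 11
0 -4 4
1 -12 11
1 -4 3
2 -12 10
2 -5 3
3 -12 9
3 -6 3
4 -12 8
4 -7 3
5 -12 7
5 -11 6
5 -10 5
5 -9 4
5 -8 3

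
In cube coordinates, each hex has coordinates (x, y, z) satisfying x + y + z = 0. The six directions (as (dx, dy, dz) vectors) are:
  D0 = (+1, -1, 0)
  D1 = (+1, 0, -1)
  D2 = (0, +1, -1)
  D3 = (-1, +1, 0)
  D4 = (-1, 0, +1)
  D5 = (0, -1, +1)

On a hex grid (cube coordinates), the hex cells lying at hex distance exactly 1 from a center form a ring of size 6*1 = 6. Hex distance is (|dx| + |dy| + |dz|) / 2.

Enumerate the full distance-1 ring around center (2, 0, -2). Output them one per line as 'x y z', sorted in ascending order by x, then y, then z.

Answer: 1 0 -1
1 1 -2
2 -1 -1
2 1 -3
3 -1 -2
3 0 -3

Derivation:
Walk ring at distance 1 from (2, 0, -2):
Start at center + D4*1 = (1, 0, -1)
  hex 0: (1, 0, -1)
  hex 1: (2, -1, -1)
  hex 2: (3, -1, -2)
  hex 3: (3, 0, -3)
  hex 4: (2, 1, -3)
  hex 5: (1, 1, -2)
Sorted: 6 hexes.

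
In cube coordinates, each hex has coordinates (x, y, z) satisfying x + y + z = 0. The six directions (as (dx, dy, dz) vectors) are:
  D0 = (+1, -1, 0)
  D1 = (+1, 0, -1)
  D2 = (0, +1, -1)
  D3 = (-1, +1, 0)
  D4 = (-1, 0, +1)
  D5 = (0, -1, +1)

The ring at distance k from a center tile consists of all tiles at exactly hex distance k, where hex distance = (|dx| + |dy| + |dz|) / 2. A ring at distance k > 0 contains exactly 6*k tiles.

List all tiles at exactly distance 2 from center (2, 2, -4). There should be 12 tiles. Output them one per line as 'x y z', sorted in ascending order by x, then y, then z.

Answer: 0 2 -2
0 3 -3
0 4 -4
1 1 -2
1 4 -5
2 0 -2
2 4 -6
3 0 -3
3 3 -6
4 0 -4
4 1 -5
4 2 -6

Derivation:
Walk ring at distance 2 from (2, 2, -4):
Start at center + D4*2 = (0, 2, -2)
  hex 0: (0, 2, -2)
  hex 1: (1, 1, -2)
  hex 2: (2, 0, -2)
  hex 3: (3, 0, -3)
  hex 4: (4, 0, -4)
  hex 5: (4, 1, -5)
  hex 6: (4, 2, -6)
  hex 7: (3, 3, -6)
  hex 8: (2, 4, -6)
  hex 9: (1, 4, -5)
  hex 10: (0, 4, -4)
  hex 11: (0, 3, -3)
Sorted: 12 hexes.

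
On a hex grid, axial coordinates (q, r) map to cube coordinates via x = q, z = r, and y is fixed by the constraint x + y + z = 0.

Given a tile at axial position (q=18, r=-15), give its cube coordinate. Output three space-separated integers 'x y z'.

Answer: 18 -3 -15

Derivation:
x = q = 18
z = r = -15
y = -x - z = -(18) - (-15) = -3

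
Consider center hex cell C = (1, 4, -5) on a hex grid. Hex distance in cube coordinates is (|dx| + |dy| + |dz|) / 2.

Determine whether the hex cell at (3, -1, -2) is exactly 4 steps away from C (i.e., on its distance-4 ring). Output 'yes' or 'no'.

Answer: no

Derivation:
|px - cx| = |3 - 1| = 2
|py - cy| = |-1 - 4| = 5
|pz - cz| = |-2 - (-5)| = 3
distance = (2+5+3)/2 = 10/2 = 5
radius = 4; distance != radius -> no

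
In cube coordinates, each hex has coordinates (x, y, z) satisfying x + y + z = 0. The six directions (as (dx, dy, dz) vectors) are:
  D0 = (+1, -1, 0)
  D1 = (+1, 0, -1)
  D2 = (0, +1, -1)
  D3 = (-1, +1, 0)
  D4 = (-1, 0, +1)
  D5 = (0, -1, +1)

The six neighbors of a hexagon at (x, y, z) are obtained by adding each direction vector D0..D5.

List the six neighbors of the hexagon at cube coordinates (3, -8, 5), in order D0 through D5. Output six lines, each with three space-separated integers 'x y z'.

Center: (3, -8, 5). Add each direction:
  D0: (3, -8, 5) + (1, -1, 0) = (4, -9, 5)
  D1: (3, -8, 5) + (1, 0, -1) = (4, -8, 4)
  D2: (3, -8, 5) + (0, 1, -1) = (3, -7, 4)
  D3: (3, -8, 5) + (-1, 1, 0) = (2, -7, 5)
  D4: (3, -8, 5) + (-1, 0, 1) = (2, -8, 6)
  D5: (3, -8, 5) + (0, -1, 1) = (3, -9, 6)

Answer: 4 -9 5
4 -8 4
3 -7 4
2 -7 5
2 -8 6
3 -9 6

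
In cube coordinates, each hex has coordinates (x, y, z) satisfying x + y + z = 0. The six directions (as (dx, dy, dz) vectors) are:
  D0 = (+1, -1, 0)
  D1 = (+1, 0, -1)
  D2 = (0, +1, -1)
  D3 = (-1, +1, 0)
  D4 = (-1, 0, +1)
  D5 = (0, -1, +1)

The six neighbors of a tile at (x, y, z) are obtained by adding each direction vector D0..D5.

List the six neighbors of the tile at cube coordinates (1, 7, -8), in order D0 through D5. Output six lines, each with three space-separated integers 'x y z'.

Answer: 2 6 -8
2 7 -9
1 8 -9
0 8 -8
0 7 -7
1 6 -7

Derivation:
Center: (1, 7, -8). Add each direction:
  D0: (1, 7, -8) + (1, -1, 0) = (2, 6, -8)
  D1: (1, 7, -8) + (1, 0, -1) = (2, 7, -9)
  D2: (1, 7, -8) + (0, 1, -1) = (1, 8, -9)
  D3: (1, 7, -8) + (-1, 1, 0) = (0, 8, -8)
  D4: (1, 7, -8) + (-1, 0, 1) = (0, 7, -7)
  D5: (1, 7, -8) + (0, -1, 1) = (1, 6, -7)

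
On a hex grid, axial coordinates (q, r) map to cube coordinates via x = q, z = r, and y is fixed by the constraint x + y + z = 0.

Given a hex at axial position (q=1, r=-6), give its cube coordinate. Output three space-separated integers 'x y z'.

Answer: 1 5 -6

Derivation:
x = q = 1
z = r = -6
y = -x - z = -(1) - (-6) = 5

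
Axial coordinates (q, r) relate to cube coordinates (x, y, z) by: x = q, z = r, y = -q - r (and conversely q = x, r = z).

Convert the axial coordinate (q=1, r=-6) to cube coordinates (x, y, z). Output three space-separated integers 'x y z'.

x = q = 1
z = r = -6
y = -x - z = -(1) - (-6) = 5

Answer: 1 5 -6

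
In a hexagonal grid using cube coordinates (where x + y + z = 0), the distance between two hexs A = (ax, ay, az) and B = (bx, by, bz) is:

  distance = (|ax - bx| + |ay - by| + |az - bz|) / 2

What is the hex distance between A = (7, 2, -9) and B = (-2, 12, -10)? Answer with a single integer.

Answer: 10

Derivation:
|ax - bx| = |7 - (-2)| = 9
|ay - by| = |2 - 12| = 10
|az - bz| = |-9 - (-10)| = 1
distance = (9 + 10 + 1) / 2 = 20 / 2 = 10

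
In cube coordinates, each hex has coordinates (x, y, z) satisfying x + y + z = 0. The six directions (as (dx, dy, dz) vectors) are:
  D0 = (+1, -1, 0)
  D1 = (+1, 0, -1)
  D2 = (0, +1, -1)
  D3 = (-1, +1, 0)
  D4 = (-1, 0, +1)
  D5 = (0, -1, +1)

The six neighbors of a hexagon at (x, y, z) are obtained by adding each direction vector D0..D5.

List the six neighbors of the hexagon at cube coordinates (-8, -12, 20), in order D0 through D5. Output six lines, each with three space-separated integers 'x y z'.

Center: (-8, -12, 20). Add each direction:
  D0: (-8, -12, 20) + (1, -1, 0) = (-7, -13, 20)
  D1: (-8, -12, 20) + (1, 0, -1) = (-7, -12, 19)
  D2: (-8, -12, 20) + (0, 1, -1) = (-8, -11, 19)
  D3: (-8, -12, 20) + (-1, 1, 0) = (-9, -11, 20)
  D4: (-8, -12, 20) + (-1, 0, 1) = (-9, -12, 21)
  D5: (-8, -12, 20) + (0, -1, 1) = (-8, -13, 21)

Answer: -7 -13 20
-7 -12 19
-8 -11 19
-9 -11 20
-9 -12 21
-8 -13 21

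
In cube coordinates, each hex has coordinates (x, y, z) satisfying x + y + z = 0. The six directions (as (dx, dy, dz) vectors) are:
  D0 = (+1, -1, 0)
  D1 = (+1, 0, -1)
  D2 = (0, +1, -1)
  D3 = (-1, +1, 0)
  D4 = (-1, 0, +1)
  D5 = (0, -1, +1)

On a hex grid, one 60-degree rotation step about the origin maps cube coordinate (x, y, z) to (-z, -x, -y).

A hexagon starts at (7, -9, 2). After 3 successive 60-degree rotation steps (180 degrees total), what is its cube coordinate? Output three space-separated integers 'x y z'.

Answer: -7 9 -2

Derivation:
Start: (7, -9, 2)
Step 1: (7, -9, 2) -> (-(2), -(7), -(-9)) = (-2, -7, 9)
Step 2: (-2, -7, 9) -> (-(9), -(-2), -(-7)) = (-9, 2, 7)
Step 3: (-9, 2, 7) -> (-(7), -(-9), -(2)) = (-7, 9, -2)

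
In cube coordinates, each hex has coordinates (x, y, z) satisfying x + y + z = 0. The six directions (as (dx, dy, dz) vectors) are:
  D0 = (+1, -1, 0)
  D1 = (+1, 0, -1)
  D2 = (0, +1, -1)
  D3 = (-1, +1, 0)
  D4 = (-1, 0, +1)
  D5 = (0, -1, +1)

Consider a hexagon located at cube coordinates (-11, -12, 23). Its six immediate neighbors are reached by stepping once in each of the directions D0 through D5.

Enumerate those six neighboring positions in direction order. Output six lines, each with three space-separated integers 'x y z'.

Answer: -10 -13 23
-10 -12 22
-11 -11 22
-12 -11 23
-12 -12 24
-11 -13 24

Derivation:
Center: (-11, -12, 23). Add each direction:
  D0: (-11, -12, 23) + (1, -1, 0) = (-10, -13, 23)
  D1: (-11, -12, 23) + (1, 0, -1) = (-10, -12, 22)
  D2: (-11, -12, 23) + (0, 1, -1) = (-11, -11, 22)
  D3: (-11, -12, 23) + (-1, 1, 0) = (-12, -11, 23)
  D4: (-11, -12, 23) + (-1, 0, 1) = (-12, -12, 24)
  D5: (-11, -12, 23) + (0, -1, 1) = (-11, -13, 24)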